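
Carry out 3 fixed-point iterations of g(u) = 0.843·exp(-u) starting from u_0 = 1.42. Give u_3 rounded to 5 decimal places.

0.42385

u_1 = g(1.420000) = 0.203765
u_2 = g(0.203765) = 0.687596
u_3 = g(0.687596) = 0.423846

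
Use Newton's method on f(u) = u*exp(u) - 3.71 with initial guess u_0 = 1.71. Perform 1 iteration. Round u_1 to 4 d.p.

f'(u) = (u+1)*exp(u)
u_0 = 1.710000: f = 5.744524, f' = 14.983486 → u_1 = 1.710000 - (5.744524)/(14.983486) = 1.326610

1.3266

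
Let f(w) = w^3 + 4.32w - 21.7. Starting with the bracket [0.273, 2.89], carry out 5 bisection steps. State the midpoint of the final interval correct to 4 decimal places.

f(0.273000) = -20.500294, f(2.890000) = 14.922369 (opposite signs)
step 1: m = 1.581500, f(m) = -10.912364 < 0 → root in [1.581500, 2.890000]
step 2: m = 2.235750, f(m) = -0.865989 < 0 → root in [2.235750, 2.890000]
step 3: m = 2.562875, f(m) = 6.205424 > 0 → root in [2.235750, 2.562875]
step 4: m = 2.399313, f(m) = 2.477153 > 0 → root in [2.235750, 2.399313]
step 5: m = 2.317531, f(m) = 0.759082 > 0 → root in [2.235750, 2.317531]
Midpoint of [2.235750, 2.317531] = 2.276641

2.2766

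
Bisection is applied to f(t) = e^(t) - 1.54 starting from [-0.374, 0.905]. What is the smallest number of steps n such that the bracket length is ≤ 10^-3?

Initial width b − a = 0.905 − -0.374 = 1.279000.
After n steps the width is (b−a)/2^n; need (b−a)/2^n ≤ 10^-3.
So n ≥ log₂(1.279000/10^-3) = log₂(1279.0000) ≈ 10.3208.
Hence n = 11.

11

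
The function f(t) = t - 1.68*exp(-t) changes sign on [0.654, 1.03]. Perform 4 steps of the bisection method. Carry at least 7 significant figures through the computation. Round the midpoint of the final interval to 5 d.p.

f(0.654000) = -0.219536, f(1.030000) = 0.430228 (opposite signs)
step 1: m = 0.842000, f(m) = 0.118175 > 0 → root in [0.654000, 0.842000]
step 2: m = 0.748000, f(m) = -0.047165 < 0 → root in [0.748000, 0.842000]
step 3: m = 0.795000, f(m) = 0.036344 > 0 → root in [0.748000, 0.795000]
step 4: m = 0.771500, f(m) = -0.005196 < 0 → root in [0.771500, 0.795000]
Midpoint of [0.771500, 0.795000] = 0.783250

0.78325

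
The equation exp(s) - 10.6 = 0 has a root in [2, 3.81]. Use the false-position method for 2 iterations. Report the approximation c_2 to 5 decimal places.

f(2.000000) = -3.210944, f(3.810000) = 34.550439
step 1: c = 2.153909, f(c) = -1.981520 < 0 → new bracket [2.153909, 3.810000]
step 2: c = 2.243736, f(c) = -1.171506 < 0 → new bracket [2.243736, 3.810000]

2.24374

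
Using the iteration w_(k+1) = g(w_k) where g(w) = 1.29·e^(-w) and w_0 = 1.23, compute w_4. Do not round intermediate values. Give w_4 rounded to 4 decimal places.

w_1 = g(1.230000) = 0.377057
w_2 = g(0.377057) = 0.884781
w_3 = g(0.884781) = 0.532518
w_4 = g(0.532518) = 0.757391

0.7574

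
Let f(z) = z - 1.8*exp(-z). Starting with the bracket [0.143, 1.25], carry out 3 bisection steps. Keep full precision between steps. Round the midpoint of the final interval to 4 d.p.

f(0.143000) = -1.417157, f(1.250000) = 0.734291 (opposite signs)
step 1: m = 0.696500, f(m) = -0.200488 < 0 → root in [0.696500, 1.250000]
step 2: m = 0.973250, f(m) = 0.293115 > 0 → root in [0.696500, 0.973250]
step 3: m = 0.834875, f(m) = 0.053803 > 0 → root in [0.696500, 0.834875]
Midpoint of [0.696500, 0.834875] = 0.765688

0.7657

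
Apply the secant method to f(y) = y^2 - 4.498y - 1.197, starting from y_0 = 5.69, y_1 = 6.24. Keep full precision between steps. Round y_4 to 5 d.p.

f(y_0) = 5.585480, f(y_1) = 9.673080
y_2 = 6.240000 - (9.673080)·(6.240000 - 5.690000)/(9.673080 - (5.585480)) = 4.938455; f(y_2) = 0.978169
y_3 = 4.938455 - (0.978169)·(4.938455 - 6.240000)/(0.978169 - (9.673080)) = 4.792033; f(y_3) = 0.212015
y_4 = 4.792033 - (0.212015)·(4.792033 - 4.938455)/(0.212015 - (0.978169)) = 4.751514; f(y_4) = 0.007575

4.75151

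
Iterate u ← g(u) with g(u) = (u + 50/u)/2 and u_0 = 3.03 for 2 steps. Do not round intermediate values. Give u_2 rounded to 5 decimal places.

7.44286

u_1 = g(3.030000) = 9.765825
u_2 = g(9.765825) = 7.442860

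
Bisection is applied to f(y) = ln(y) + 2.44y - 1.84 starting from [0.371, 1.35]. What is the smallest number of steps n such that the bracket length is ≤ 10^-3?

Initial width b − a = 1.35 − 0.371 = 0.979000.
After n steps the width is (b−a)/2^n; need (b−a)/2^n ≤ 10^-3.
So n ≥ log₂(0.979000/10^-3) = log₂(979.0000) ≈ 9.9352.
Hence n = 10.

10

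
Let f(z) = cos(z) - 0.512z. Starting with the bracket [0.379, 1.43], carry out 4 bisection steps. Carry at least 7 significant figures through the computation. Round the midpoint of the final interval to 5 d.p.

1.00303

f(0.379000) = 0.734987, f(1.430000) = -0.591828 (opposite signs)
step 1: m = 0.904500, f(m) = 0.154975 > 0 → root in [0.904500, 1.430000]
step 2: m = 1.167250, f(m) = -0.204950 < 0 → root in [0.904500, 1.167250]
step 3: m = 1.035875, f(m) = -0.020595 < 0 → root in [0.904500, 1.035875]
step 4: m = 0.970187, f(m) = 0.068409 > 0 → root in [0.970187, 1.035875]
Midpoint of [0.970187, 1.035875] = 1.003031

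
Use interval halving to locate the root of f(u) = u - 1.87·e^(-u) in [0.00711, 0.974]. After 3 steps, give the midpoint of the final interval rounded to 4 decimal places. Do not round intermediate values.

0.7927

f(0.007110) = -1.849641, f(0.974000) = 0.267945 (opposite signs)
step 1: m = 0.490555, f(m) = -0.654421 < 0 → root in [0.490555, 0.974000]
step 2: m = 0.732277, f(m) = -0.166842 < 0 → root in [0.732277, 0.974000]
step 3: m = 0.853139, f(m) = 0.056378 > 0 → root in [0.732277, 0.853139]
Midpoint of [0.732277, 0.853139] = 0.792708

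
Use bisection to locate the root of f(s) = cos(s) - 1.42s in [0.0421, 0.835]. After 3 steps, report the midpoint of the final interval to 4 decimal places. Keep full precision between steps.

0.5872

f(0.042100) = 0.939332, f(0.835000) = -0.514522 (opposite signs)
step 1: m = 0.438550, f(m) = 0.282627 > 0 → root in [0.438550, 0.835000]
step 2: m = 0.636775, f(m) = -0.100203 < 0 → root in [0.438550, 0.636775]
step 3: m = 0.537662, f(m) = 0.095427 > 0 → root in [0.537662, 0.636775]
Midpoint of [0.537662, 0.636775] = 0.587219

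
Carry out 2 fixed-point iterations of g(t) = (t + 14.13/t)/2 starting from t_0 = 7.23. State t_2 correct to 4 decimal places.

t_1 = g(7.230000) = 4.592178
t_2 = g(4.592178) = 3.834575

3.8346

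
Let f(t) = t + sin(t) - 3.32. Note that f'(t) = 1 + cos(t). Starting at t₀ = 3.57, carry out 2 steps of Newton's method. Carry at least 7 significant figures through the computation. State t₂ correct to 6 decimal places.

t_0 = 3.570000: f = -0.165423, f' = 0.090371 → t_1 = 3.570000 - (-0.165423)/(0.090371) = 5.400474
t_1 = 5.400474: f = 1.308010, f' = 1.635059 → t_2 = 5.400474 - (1.308010)/(1.635059) = 4.600496

4.600496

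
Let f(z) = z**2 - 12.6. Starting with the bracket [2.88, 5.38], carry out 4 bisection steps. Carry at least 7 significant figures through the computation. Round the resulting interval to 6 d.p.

[3.505000, 3.661250]

f(2.880000) = -4.305600, f(5.380000) = 16.344400 (opposite signs)
step 1: m = 4.130000, f(m) = 4.456900 > 0 → root in [2.880000, 4.130000]
step 2: m = 3.505000, f(m) = -0.314975 < 0 → root in [3.505000, 4.130000]
step 3: m = 3.817500, f(m) = 1.973306 > 0 → root in [3.505000, 3.817500]
step 4: m = 3.661250, f(m) = 0.804752 > 0 → root in [3.505000, 3.661250]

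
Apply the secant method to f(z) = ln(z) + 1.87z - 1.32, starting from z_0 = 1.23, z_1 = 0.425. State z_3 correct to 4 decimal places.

f(z_0) = 1.187114, f(z_1) = -1.380916
z_2 = 0.425000 - (-1.380916)·(0.425000 - 1.230000)/(-1.380916 - (1.187114)) = 0.857876; f(z_2) = 0.130931
z_3 = 0.857876 - (0.130931)·(0.857876 - 0.425000)/(0.130931 - (-1.380916)) = 0.820387; f(z_3) = 0.016145

0.8204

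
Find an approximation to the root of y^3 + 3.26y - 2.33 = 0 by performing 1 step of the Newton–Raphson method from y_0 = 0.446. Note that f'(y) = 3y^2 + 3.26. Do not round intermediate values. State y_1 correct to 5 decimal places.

y_0 = 0.446000: f = -0.787323, f' = 3.856748 → y_1 = 0.446000 - (-0.787323)/(3.856748) = 0.650142

0.65014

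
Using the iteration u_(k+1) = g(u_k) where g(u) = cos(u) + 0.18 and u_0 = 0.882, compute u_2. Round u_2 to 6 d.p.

u_1 = g(0.882000) = 0.815608
u_2 = g(0.815608) = 0.865426

0.865426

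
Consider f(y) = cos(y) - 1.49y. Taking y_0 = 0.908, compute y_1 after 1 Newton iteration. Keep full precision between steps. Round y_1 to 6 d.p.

f'(y) = -sin(y) - 1.49
y_0 = 0.908000: f = -0.737596, f' = -2.278275 → y_1 = 0.908000 - (-0.737596)/(-2.278275) = 0.584248

0.584248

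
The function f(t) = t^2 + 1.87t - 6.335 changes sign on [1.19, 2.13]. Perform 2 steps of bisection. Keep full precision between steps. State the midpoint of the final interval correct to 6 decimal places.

f(1.190000) = -2.693600, f(2.130000) = 2.185000 (opposite signs)
step 1: m = 1.660000, f(m) = -0.475200 < 0 → root in [1.660000, 2.130000]
step 2: m = 1.895000, f(m) = 0.799675 > 0 → root in [1.660000, 1.895000]
Midpoint of [1.660000, 1.895000] = 1.777500

1.777500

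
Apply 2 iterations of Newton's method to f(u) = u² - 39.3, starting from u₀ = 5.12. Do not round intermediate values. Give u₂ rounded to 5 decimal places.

6.27027

Newton update: u ← u − f(u)/f'(u).
f'(u) = 2u
u_0 = 5.120000: f = -13.085600, f' = 10.240000 → u_1 = 5.120000 - (-13.085600)/(10.240000) = 6.397891
u_1 = 6.397891: f = 1.633004, f' = 12.795781 → u_2 = 6.397891 - (1.633004)/(12.795781) = 6.270270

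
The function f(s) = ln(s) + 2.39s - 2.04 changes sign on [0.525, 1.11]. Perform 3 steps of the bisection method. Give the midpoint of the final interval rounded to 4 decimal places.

f(0.525000) = -1.429607, f(1.110000) = 0.717260 (opposite signs)
step 1: m = 0.817500, f(m) = -0.287679 < 0 → root in [0.817500, 1.110000]
step 2: m = 0.963750, f(m) = 0.226439 > 0 → root in [0.817500, 0.963750]
step 3: m = 0.890625, f(m) = -0.027238 < 0 → root in [0.890625, 0.963750]
Midpoint of [0.890625, 0.963750] = 0.927188

0.9272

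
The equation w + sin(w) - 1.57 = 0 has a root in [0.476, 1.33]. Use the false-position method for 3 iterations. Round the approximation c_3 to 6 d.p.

0.831415

False-position update: c = (a·f(b) − b·f(a))/(f(b) − f(a)); replace the endpoint whose sign matches f(c).
f(0.476000) = -0.635772, f(1.330000) = 0.731148
step 1: c = 0.873206, f(c) = 0.069599 > 0 → new bracket [0.476000, 0.873206]
step 2: c = 0.834014, f(c) = 0.004648 > 0 → new bracket [0.476000, 0.834014]
step 3: c = 0.831415, f(c) = 0.000301 > 0 → new bracket [0.476000, 0.831415]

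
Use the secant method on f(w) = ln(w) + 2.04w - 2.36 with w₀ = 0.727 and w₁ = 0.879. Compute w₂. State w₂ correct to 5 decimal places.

1.09055

f(w_0) = -1.195749, f(w_1) = -0.695810
w_2 = 0.879000 - (-0.695810)·(0.879000 - 0.727000)/(-0.695810 - (-1.195749)) = 1.090552; f(w_2) = -0.048589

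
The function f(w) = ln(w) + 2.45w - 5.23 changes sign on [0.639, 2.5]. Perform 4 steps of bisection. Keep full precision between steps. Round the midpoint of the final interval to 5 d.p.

f(0.639000) = -4.112301, f(2.500000) = 1.811291 (opposite signs)
step 1: m = 1.569500, f(m) = -0.933968 < 0 → root in [1.569500, 2.500000]
step 2: m = 2.034750, f(m) = 0.465510 > 0 → root in [1.569500, 2.034750]
step 3: m = 1.802125, f(m) = -0.225827 < 0 → root in [1.802125, 2.034750]
step 4: m = 1.918438, f(m) = 0.121683 > 0 → root in [1.802125, 1.918438]
Midpoint of [1.802125, 1.918438] = 1.860281

1.86028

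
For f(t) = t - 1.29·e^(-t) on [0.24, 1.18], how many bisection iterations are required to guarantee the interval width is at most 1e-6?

Initial width b − a = 1.18 − 0.24 = 0.940000.
After n steps the width is (b−a)/2^n; need (b−a)/2^n ≤ 1e-6.
So n ≥ log₂(0.940000/1e-6) = log₂(940000.0000) ≈ 19.8423.
Hence n = 20.

20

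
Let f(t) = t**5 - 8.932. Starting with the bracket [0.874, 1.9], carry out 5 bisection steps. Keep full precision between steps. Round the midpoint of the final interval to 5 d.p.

1.56334

f(0.874000) = -8.422015, f(1.900000) = 15.828990 (opposite signs)
step 1: m = 1.387000, f(m) = -3.798870 < 0 → root in [1.387000, 1.900000]
step 2: m = 1.643500, f(m) = 3.058811 > 0 → root in [1.387000, 1.643500]
step 3: m = 1.515250, f(m) = -0.944305 < 0 → root in [1.515250, 1.643500]
step 4: m = 1.579375, f(m) = 0.895121 > 0 → root in [1.515250, 1.579375]
step 5: m = 1.547312, f(m) = -0.062683 < 0 → root in [1.547312, 1.579375]
Midpoint of [1.547312, 1.579375] = 1.563344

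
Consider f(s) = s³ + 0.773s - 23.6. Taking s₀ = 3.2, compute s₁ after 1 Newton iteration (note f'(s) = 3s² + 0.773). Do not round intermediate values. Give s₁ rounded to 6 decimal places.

2.830343

s_0 = 3.200000: f = 11.641600, f' = 31.493000 → s_1 = 3.200000 - (11.641600)/(31.493000) = 2.830343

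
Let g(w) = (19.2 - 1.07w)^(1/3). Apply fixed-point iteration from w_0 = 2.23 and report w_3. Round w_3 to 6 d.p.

2.544702

w_1 = g(2.230000) = 2.561864
w_2 = g(2.561864) = 2.543701
w_3 = g(2.543701) = 2.544702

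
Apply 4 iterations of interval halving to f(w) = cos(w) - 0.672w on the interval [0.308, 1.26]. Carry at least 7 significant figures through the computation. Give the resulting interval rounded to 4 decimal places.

f(0.308000) = 0.745966, f(1.260000) = -0.540903 (opposite signs)
step 1: m = 0.784000, f(m) = 0.181247 > 0 → root in [0.784000, 1.260000]
step 2: m = 1.022000, f(m) = -0.165123 < 0 → root in [0.784000, 1.022000]
step 3: m = 0.903000, f(m) = 0.012441 > 0 → root in [0.903000, 1.022000]
step 4: m = 0.962500, f(m) = -0.075330 < 0 → root in [0.903000, 0.962500]

[0.9030, 0.9625]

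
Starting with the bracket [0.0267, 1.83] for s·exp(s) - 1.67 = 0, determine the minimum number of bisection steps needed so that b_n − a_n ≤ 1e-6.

21

Initial width b − a = 1.83 − 0.0267 = 1.803300.
After n steps the width is (b−a)/2^n; need (b−a)/2^n ≤ 1e-6.
So n ≥ log₂(1.803300/1e-6) = log₂(1803300.0000) ≈ 20.7822.
Hence n = 21.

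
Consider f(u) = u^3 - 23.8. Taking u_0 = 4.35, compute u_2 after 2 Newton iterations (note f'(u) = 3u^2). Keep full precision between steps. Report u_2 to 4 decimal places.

2.9329

u_0 = 4.350000: f = 58.512875, f' = 56.767500 → u_1 = 4.350000 - (58.512875)/(56.767500) = 3.319254
u_1 = 3.319254: f = 12.769705, f' = 33.052341 → u_2 = 3.319254 - (12.769705)/(33.052341) = 2.932906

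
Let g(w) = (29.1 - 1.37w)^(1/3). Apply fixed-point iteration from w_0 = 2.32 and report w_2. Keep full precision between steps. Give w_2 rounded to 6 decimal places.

2.925789

w_1 = g(2.320000) = 2.959515
w_2 = g(2.959515) = 2.925789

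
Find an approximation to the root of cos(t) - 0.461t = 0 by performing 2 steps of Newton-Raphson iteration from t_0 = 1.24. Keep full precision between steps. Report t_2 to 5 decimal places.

1.06016

f'(t) = -sin(t) - 0.461
t_0 = 1.240000: f = -0.246844, f' = -1.406784 → t_1 = 1.240000 - (-0.246844)/(-1.406784) = 1.064533
t_1 = 1.064533: f = -0.005837, f' = -1.335563 → t_2 = 1.064533 - (-0.005837)/(-1.335563) = 1.060163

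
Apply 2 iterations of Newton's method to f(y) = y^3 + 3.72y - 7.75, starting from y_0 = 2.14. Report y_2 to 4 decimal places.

f'(y) = 3y^2 + 3.72
y_0 = 2.140000: f = 10.011144, f' = 17.458800 → y_1 = 2.140000 - (10.011144)/(17.458800) = 1.566585
y_1 = 1.566585: f = 1.922387, f' = 11.082562 → y_2 = 1.566585 - (1.922387)/(11.082562) = 1.393124

1.3931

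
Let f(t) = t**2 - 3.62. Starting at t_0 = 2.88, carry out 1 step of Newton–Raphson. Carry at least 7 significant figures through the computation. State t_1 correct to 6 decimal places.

f'(t) = 2t
t_0 = 2.880000: f = 4.674400, f' = 5.760000 → t_1 = 2.880000 - (4.674400)/(5.760000) = 2.068472

2.068472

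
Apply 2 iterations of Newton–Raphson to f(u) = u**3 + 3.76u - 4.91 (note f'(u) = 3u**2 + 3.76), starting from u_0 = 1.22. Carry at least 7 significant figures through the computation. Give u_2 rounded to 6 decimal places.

u_0 = 1.220000: f = 1.493048, f' = 8.225200 → u_1 = 1.220000 - (1.493048)/(8.225200) = 1.038479
u_1 = 1.038479: f = 0.114616, f' = 6.995315 → u_2 = 1.038479 - (0.114616)/(6.995315) = 1.022094

1.022094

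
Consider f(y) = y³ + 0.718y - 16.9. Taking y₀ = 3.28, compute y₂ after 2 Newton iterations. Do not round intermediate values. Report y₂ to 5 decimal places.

2.48435

f'(y) = 3y² + 0.718
y_0 = 3.280000: f = 20.742592, f' = 32.993200 → y_1 = 3.280000 - (20.742592)/(32.993200) = 2.651307
y_1 = 2.651307: f = 3.640813, f' = 21.806287 → y_2 = 2.651307 - (3.640813)/(21.806287) = 2.484345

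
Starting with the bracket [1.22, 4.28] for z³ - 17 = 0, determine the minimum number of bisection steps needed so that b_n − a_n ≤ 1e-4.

15

Initial width b − a = 4.28 − 1.22 = 3.060000.
After n steps the width is (b−a)/2^n; need (b−a)/2^n ≤ 1e-4.
So n ≥ log₂(3.060000/1e-4) = log₂(30600.0000) ≈ 14.9012.
Hence n = 15.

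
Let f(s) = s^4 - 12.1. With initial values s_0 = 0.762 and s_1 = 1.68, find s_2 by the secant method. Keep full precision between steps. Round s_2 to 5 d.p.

2.17747

Secant update: s_(k+1) = s_k − f(s_k)·(s_k − s_(k-1))/(f(s_k) − f(s_(k-1))).
f(s_0) = -11.762853, f(s_1) = -4.134058
s_2 = 1.680000 - (-4.134058)·(1.680000 - 0.762000)/(-4.134058 - (-11.762853)) = 2.177466; f(s_2) = 10.380476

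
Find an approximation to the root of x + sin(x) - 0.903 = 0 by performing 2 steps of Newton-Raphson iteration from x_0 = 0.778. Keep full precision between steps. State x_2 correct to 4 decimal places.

0.4595

f'(x) = 1 + cos(x)
x_0 = 0.778000: f = 0.576856, f' = 1.712319 → x_1 = 0.778000 - (0.576856)/(1.712319) = 0.441114
x_1 = 0.441114: f = -0.034939, f' = 1.904277 → x_2 = 0.441114 - (-0.034939)/(1.904277) = 0.459462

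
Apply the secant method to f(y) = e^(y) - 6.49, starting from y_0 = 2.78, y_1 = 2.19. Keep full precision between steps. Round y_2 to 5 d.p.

1.98918

f(y_0) = 9.629021, f(y_1) = 2.445213
y_2 = 2.190000 - (2.445213)·(2.190000 - 2.780000)/(2.445213 - (9.629021)) = 1.989177; f(y_2) = 0.819514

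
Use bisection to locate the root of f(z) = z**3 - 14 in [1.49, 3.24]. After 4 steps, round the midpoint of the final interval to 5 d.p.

2.41969

f(1.490000) = -10.692051, f(3.240000) = 20.012224 (opposite signs)
step 1: m = 2.365000, f(m) = -0.772023 < 0 → root in [2.365000, 3.240000]
step 2: m = 2.802500, f(m) = 8.010853 > 0 → root in [2.365000, 2.802500]
step 3: m = 2.583750, f(m) = 3.248505 > 0 → root in [2.365000, 2.583750]
step 4: m = 2.474375, f(m) = 1.149439 > 0 → root in [2.365000, 2.474375]
Midpoint of [2.365000, 2.474375] = 2.419688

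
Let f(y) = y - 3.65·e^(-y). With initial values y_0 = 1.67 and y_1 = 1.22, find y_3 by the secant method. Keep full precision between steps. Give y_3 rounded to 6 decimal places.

1.152817

Secant update: y_(k+1) = y_k − f(y_k)·(y_k − y_(k-1))/(f(y_k) − f(y_(k-1))).
f(y_0) = 0.982898, f(y_1) = 0.142410
y_2 = 1.220000 - (0.142410)·(1.220000 - 1.670000)/(0.142410 - (0.982898)) = 1.143753; f(y_2) = -0.019213
y_3 = 1.143753 - (-0.019213)·(1.143753 - 1.220000)/(-0.019213 - (0.142410)) = 1.152817; f(y_3) = 0.000344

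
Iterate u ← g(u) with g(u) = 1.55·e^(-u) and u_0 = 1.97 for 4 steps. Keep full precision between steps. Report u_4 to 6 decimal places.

u_1 = g(1.970000) = 0.216158
u_2 = g(0.216158) = 1.248692
u_3 = g(1.248692) = 0.444664
u_4 = g(0.444664) = 0.993612

0.993612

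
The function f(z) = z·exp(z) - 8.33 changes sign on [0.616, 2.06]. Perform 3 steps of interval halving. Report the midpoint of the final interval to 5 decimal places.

1.60875

f(0.616000) = -7.189472, f(2.060000) = 7.832698 (opposite signs)
step 1: m = 1.338000, f(m) = -3.230329 < 0 → root in [1.338000, 2.060000]
step 2: m = 1.699000, f(m) = 0.960941 > 0 → root in [1.338000, 1.699000]
step 3: m = 1.518500, f(m) = -1.397483 < 0 → root in [1.518500, 1.699000]
Midpoint of [1.518500, 1.699000] = 1.608750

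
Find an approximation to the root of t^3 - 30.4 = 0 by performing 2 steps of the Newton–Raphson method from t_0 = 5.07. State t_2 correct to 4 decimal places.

Newton update: t ← t − f(t)/f'(t).
f'(t) = 3t^2
t_0 = 5.070000: f = 99.923843, f' = 77.114700 → t_1 = 5.070000 - (99.923843)/(77.114700) = 3.774218
t_1 = 3.774218: f = 23.362683, f' = 42.734164 → t_2 = 3.774218 - (23.362683)/(42.734164) = 3.227520

3.2275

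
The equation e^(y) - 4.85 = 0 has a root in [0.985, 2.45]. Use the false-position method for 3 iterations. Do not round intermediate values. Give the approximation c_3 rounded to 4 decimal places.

f(0.985000) = -2.172188, f(2.450000) = 6.738347
step 1: c = 1.342134, f(c) = -1.022798 < 0 → new bracket [1.342134, 2.450000]
step 2: c = 1.488134, f(c) = -0.421179 < 0 → new bracket [1.488134, 2.450000]
step 3: c = 1.544718, f(c) = -0.163351 < 0 → new bracket [1.544718, 2.450000]

1.5447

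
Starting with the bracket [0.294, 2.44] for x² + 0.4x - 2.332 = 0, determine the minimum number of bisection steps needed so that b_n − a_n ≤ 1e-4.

Initial width b − a = 2.44 − 0.294 = 2.146000.
After n steps the width is (b−a)/2^n; need (b−a)/2^n ≤ 1e-4.
So n ≥ log₂(2.146000/1e-4) = log₂(21460.0000) ≈ 14.3894.
Hence n = 15.

15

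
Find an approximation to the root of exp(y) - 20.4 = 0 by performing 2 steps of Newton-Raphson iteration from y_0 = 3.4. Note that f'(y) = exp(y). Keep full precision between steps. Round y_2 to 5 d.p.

3.01762

Newton update: y ← y − f(y)/f'(y).
y_0 = 3.400000: f = 9.564100, f' = 29.964100 → y_1 = 3.400000 - (9.564100)/(29.964100) = 3.080815
y_1 = 3.080815: f = 1.376136, f' = 21.776136 → y_2 = 3.080815 - (1.376136)/(21.776136) = 3.017620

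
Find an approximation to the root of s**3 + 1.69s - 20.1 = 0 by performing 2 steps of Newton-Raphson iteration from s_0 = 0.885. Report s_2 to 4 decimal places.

3.7089

Newton update: s ← s − f(s)/f'(s).
f'(s) = 3s**2 + 1.69
s_0 = 0.885000: f = -17.911196, f' = 4.039675 → s_1 = 0.885000 - (-17.911196)/(4.039675) = 5.318821
s_1 = 5.318821: f = 139.357493, f' = 86.559571 → s_2 = 5.318821 - (139.357493)/(86.559571) = 3.708860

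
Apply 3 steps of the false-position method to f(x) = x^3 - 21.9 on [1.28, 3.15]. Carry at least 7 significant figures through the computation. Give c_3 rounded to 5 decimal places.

2.79425

f(1.280000) = -19.802848, f(3.150000) = 9.355875
step 1: c = 2.549991, f(c) = -5.318794 < 0 → new bracket [2.549991, 3.150000]
step 2: c = 2.767463, f(c) = -0.704415 < 0 → new bracket [2.767463, 3.150000]
step 3: c = 2.794248, f(c) = -0.083012 < 0 → new bracket [2.794248, 3.150000]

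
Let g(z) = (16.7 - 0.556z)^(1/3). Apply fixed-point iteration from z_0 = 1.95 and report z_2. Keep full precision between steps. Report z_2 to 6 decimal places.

2.483101

z_1 = g(1.950000) = 2.499509
z_2 = g(2.499509) = 2.483101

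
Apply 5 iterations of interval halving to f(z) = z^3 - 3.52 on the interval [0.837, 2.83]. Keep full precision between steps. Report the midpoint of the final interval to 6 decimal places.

f(0.837000) = -2.933624, f(2.830000) = 19.145187 (opposite signs)
step 1: m = 1.833500, f(m) = 2.643718 > 0 → root in [0.837000, 1.833500]
step 2: m = 1.335250, f(m) = -1.139393 < 0 → root in [1.335250, 1.833500]
step 3: m = 1.584375, f(m) = 0.457168 > 0 → root in [1.335250, 1.584375]
step 4: m = 1.459812, f(m) = -0.409063 < 0 → root in [1.459812, 1.584375]
step 5: m = 1.522094, f(m) = 0.006340 > 0 → root in [1.459812, 1.522094]
Midpoint of [1.459812, 1.522094] = 1.490953

1.490953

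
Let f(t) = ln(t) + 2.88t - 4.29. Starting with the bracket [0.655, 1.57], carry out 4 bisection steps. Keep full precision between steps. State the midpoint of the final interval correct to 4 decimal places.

f(0.655000) = -2.826720, f(1.570000) = 0.682676 (opposite signs)
step 1: m = 1.112500, f(m) = -0.979390 < 0 → root in [1.112500, 1.570000]
step 2: m = 1.341250, f(m) = -0.133598 < 0 → root in [1.341250, 1.570000]
step 3: m = 1.455625, f(m) = 0.277635 > 0 → root in [1.341250, 1.455625]
step 4: m = 1.398438, f(m) = 0.072856 > 0 → root in [1.341250, 1.398438]
Midpoint of [1.341250, 1.398438] = 1.369844

1.3698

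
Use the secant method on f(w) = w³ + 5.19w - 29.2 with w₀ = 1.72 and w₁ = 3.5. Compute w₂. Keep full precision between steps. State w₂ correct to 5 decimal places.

2.29478

f(w_0) = -15.184752, f(w_1) = 31.840000
w_2 = 3.500000 - (31.840000)·(3.500000 - 1.720000)/(31.840000 - (-15.184752)) = 2.294779; f(w_2) = -5.205758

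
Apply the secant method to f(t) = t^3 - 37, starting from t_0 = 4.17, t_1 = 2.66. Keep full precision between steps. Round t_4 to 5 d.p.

Secant update: t_(k+1) = t_k − f(t_k)·(t_k − t_(k-1))/(f(t_k) − f(t_(k-1))).
f(t_0) = 35.511713, f(t_1) = -18.178904
t_2 = 2.660000 - (-18.178904)·(2.660000 - 4.170000)/(-18.178904 - (35.511713)) = 3.171265; f(t_2) = -5.106830
t_3 = 3.171265 - (-5.106830)·(3.171265 - 2.660000)/(-5.106830 - (-18.178904)) = 3.371000; f(t_3) = 1.306825
t_4 = 3.371000 - (1.306825)·(3.371000 - 3.171265)/(1.306825 - (-5.106830)) = 3.330302; f(t_4) = -0.063899

3.33030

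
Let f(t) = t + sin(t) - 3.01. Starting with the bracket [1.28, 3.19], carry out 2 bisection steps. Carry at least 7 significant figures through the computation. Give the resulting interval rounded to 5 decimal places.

[1.75750, 2.23500]

f(1.280000) = -0.771984, f(3.190000) = 0.131612 (opposite signs)
step 1: m = 2.235000, f(m) = 0.012408 > 0 → root in [1.280000, 2.235000]
step 2: m = 1.757500, f(m) = -0.269879 < 0 → root in [1.757500, 2.235000]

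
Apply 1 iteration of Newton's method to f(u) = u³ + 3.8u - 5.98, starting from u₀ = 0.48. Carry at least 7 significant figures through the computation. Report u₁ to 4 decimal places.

1.3807

f'(u) = 3u² + 3.8
u_0 = 0.480000: f = -4.045408, f' = 4.491200 → u_1 = 0.480000 - (-4.045408)/(4.491200) = 1.380741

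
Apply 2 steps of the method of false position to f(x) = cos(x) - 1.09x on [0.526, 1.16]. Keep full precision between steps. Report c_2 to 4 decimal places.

f(0.526000) = 0.291482, f(1.160000) = -0.865060
step 1: c = 0.685786, f(c) = 0.026414 > 0 → new bracket [0.685786, 1.160000]
step 2: c = 0.699837, f(c) = 0.002125 > 0 → new bracket [0.699837, 1.160000]

0.6998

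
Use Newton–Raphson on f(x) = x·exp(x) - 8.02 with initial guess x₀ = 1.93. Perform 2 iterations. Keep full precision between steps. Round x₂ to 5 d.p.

1.60986

f'(x) = (x + 1)·exp(x)
x_0 = 1.930000: f = 5.276755, f' = 20.186265 → x_1 = 1.930000 - (5.276755)/(20.186265) = 1.668597
x_1 = 1.668597: f = 0.831437, f' = 14.156156 → x_2 = 1.668597 - (0.831437)/(14.156156) = 1.609864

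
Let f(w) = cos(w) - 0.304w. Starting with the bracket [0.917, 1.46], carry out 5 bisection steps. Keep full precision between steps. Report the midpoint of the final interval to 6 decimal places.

1.196984

f(0.917000) = 0.329436, f(1.460000) = -0.333270 (opposite signs)
step 1: m = 1.188500, f(m) = 0.011748 > 0 → root in [1.188500, 1.460000]
step 2: m = 1.324250, f(m) = -0.158516 < 0 → root in [1.188500, 1.324250]
step 3: m = 1.256375, f(m) = -0.072672 < 0 → root in [1.188500, 1.256375]
step 4: m = 1.222437, f(m) = -0.030265 < 0 → root in [1.188500, 1.222437]
step 5: m = 1.205469, f(m) = -0.009207 < 0 → root in [1.188500, 1.205469]
Midpoint of [1.188500, 1.205469] = 1.196984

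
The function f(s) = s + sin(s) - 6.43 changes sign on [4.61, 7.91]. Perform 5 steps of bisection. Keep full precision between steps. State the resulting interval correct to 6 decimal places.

[6.260000, 6.363125]

f(4.610000) = -2.814763, f(7.910000) = 2.478431 (opposite signs)
step 1: m = 6.260000, f(m) = -0.193183 < 0 → root in [6.260000, 7.910000]
step 2: m = 7.085000, f(m) = 1.373619 > 0 → root in [6.260000, 7.085000]
step 3: m = 6.672500, f(m) = 0.622054 > 0 → root in [6.260000, 6.672500]
step 4: m = 6.466250, f(m) = 0.218294 > 0 → root in [6.260000, 6.466250]
step 5: m = 6.363125, f(m) = 0.012980 > 0 → root in [6.260000, 6.363125]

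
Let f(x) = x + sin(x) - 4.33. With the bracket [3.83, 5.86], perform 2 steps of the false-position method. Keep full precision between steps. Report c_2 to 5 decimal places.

False-position update: c = (a·f(b) − b·f(a))/(f(b) − f(a)); replace the endpoint whose sign matches f(c).
f(3.830000) = -1.135308, f(5.860000) = 1.119333
step 1: c = 4.852192, f(c) = -0.468052 < 0 → new bracket [4.852192, 5.860000]
step 2: c = 5.149351, f(c) = -0.086690 < 0 → new bracket [5.149351, 5.860000]

5.14935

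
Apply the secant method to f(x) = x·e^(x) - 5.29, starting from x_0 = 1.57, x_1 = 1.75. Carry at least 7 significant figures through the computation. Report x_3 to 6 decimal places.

1.371364

f(x_0) = 2.256438, f(x_1) = 4.780555
x_2 = 1.750000 - (4.780555)·(1.750000 - 1.570000)/(4.780555 - (2.256438)) = 1.409089; f(x_2) = 0.476308
x_3 = 1.409089 - (0.476308)·(1.409089 - 1.750000)/(0.476308 - (4.780555)) = 1.371364; f(x_3) = 0.114160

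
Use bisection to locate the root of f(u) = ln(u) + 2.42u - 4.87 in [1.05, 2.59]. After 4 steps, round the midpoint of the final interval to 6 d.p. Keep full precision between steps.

f(1.050000) = -2.280210, f(2.590000) = 2.349458 (opposite signs)
step 1: m = 1.820000, f(m) = 0.133237 > 0 → root in [1.050000, 1.820000]
step 2: m = 1.435000, f(m) = -1.036135 < 0 → root in [1.435000, 1.820000]
step 3: m = 1.627500, f(m) = -0.444405 < 0 → root in [1.627500, 1.820000]
step 4: m = 1.723750, f(m) = -0.154023 < 0 → root in [1.723750, 1.820000]
Midpoint of [1.723750, 1.820000] = 1.771875

1.771875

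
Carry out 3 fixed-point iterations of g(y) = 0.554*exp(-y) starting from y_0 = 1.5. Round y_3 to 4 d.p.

y_1 = g(1.500000) = 0.123614
y_2 = g(0.123614) = 0.489581
y_3 = g(0.489581) = 0.339537

0.3395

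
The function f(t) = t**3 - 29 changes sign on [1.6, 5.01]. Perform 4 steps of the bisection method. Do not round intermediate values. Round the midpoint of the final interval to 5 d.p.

f(1.600000) = -24.904000, f(5.010000) = 96.751501 (opposite signs)
step 1: m = 3.305000, f(m) = 7.100598 > 0 → root in [1.600000, 3.305000]
step 2: m = 2.452500, f(m) = -14.248810 < 0 → root in [2.452500, 3.305000]
step 3: m = 2.878750, f(m) = -5.143219 < 0 → root in [2.878750, 3.305000]
step 4: m = 3.091875, f(m) = 0.557370 > 0 → root in [2.878750, 3.091875]
Midpoint of [2.878750, 3.091875] = 2.985313

2.98531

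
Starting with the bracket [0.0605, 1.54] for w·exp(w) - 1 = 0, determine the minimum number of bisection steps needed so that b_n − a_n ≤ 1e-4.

Initial width b − a = 1.54 − 0.0605 = 1.479500.
After n steps the width is (b−a)/2^n; need (b−a)/2^n ≤ 1e-4.
So n ≥ log₂(1.479500/1e-4) = log₂(14795.0000) ≈ 13.8528.
Hence n = 14.

14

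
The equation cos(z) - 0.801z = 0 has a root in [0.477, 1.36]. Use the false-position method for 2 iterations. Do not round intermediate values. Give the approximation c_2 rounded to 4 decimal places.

f(0.477000) = 0.506299, f(1.360000) = -0.880121
step 1: c = 0.799458, f(c) = 0.056730 > 0 → new bracket [0.799458, 1.360000]
step 2: c = 0.833401, f(c) = 0.004808 > 0 → new bracket [0.833401, 1.360000]

0.8334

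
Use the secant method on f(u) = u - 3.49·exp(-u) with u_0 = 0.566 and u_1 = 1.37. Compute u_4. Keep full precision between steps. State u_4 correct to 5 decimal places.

Secant update: u_(k+1) = u_k − f(u_k)·(u_k − u_(k-1))/(f(u_k) − f(u_(k-1))).
f(u_0) = -1.415594, f(u_1) = 0.483167
u_2 = 1.370000 - (0.483167)·(1.370000 - 0.566000)/(0.483167 - (-1.415594)) = 1.165411; f(u_2) = 0.077248
u_3 = 1.165411 - (0.077248)·(1.165411 - 1.370000)/(0.077248 - (0.483167)) = 1.126477; f(u_3) = -0.004888
u_4 = 1.126477 - (-0.004888)·(1.126477 - 1.165411)/(-0.004888 - (0.077248)) = 1.128794; f(u_4) = 0.000047

1.12879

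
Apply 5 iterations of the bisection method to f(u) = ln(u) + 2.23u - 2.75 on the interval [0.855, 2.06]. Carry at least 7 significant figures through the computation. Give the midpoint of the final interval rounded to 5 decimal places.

f(0.855000) = -1.000004, f(2.060000) = 2.566506 (opposite signs)
step 1: m = 1.457500, f(m) = 0.876948 > 0 → root in [0.855000, 1.457500]
step 2: m = 1.156250, f(m) = -0.026380 < 0 → root in [1.156250, 1.457500]
step 3: m = 1.306875, f(m) = 0.431970 > 0 → root in [1.156250, 1.306875]
step 4: m = 1.231562, f(m) = 0.204668 > 0 → root in [1.156250, 1.231562]
step 5: m = 1.193906, f(m) = 0.089641 > 0 → root in [1.156250, 1.193906]
Midpoint of [1.156250, 1.193906] = 1.175078

1.17508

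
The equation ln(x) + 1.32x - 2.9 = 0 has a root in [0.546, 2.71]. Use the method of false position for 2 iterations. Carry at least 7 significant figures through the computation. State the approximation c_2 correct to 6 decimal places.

f(0.546000) = -2.784416, f(2.710000) = 1.674149
step 1: c = 1.897439, f(c) = 0.245124 > 0 → new bracket [0.546000, 1.897439]
step 2: c = 1.788092, f(c) = 0.041431 > 0 → new bracket [0.546000, 1.788092]

1.788092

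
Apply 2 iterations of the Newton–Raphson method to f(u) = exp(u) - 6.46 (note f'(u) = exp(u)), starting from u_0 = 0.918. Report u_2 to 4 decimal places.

u_0 = 0.918000: f = -3.955723, f' = 2.504277 → u_1 = 0.918000 - (-3.955723)/(2.504277) = 2.497587
u_1 = 2.497587: f = 5.693133, f' = 12.153133 → u_2 = 2.497587 - (5.693133)/(12.153133) = 2.029137

2.0291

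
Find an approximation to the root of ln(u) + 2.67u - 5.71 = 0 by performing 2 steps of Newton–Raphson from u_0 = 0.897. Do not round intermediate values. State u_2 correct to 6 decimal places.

1.898049

Newton update: u ← u − f(u)/f'(u).
f'(u) = 1/u + 2.67
u_0 = 0.897000: f = -3.423709, f' = 3.784827 → u_1 = 0.897000 - (-3.423709)/(3.784827) = 1.801588
u_1 = 1.801588: f = -0.311091, f' = 3.225066 → u_2 = 1.801588 - (-0.311091)/(3.225066) = 1.898049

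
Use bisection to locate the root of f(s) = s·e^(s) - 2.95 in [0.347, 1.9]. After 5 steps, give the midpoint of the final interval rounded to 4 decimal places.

1.0507

f(0.347000) = -2.459059, f(1.900000) = 9.753199 (opposite signs)
step 1: m = 1.123500, f(m) = 0.505437 > 0 → root in [0.347000, 1.123500]
step 2: m = 0.735250, f(m) = -1.416266 < 0 → root in [0.735250, 1.123500]
step 3: m = 0.929375, f(m) = -0.595962 < 0 → root in [0.929375, 1.123500]
step 4: m = 1.026437, f(m) = -0.085105 < 0 → root in [1.026437, 1.123500]
step 5: m = 1.074969, f(m) = 0.199552 > 0 → root in [1.026437, 1.074969]
Midpoint of [1.026437, 1.074969] = 1.050703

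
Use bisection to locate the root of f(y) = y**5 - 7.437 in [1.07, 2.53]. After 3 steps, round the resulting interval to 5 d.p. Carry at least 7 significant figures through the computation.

f(1.070000) = -6.034448, f(2.530000) = 96.220948 (opposite signs)
step 1: m = 1.800000, f(m) = 11.458680 > 0 → root in [1.070000, 1.800000]
step 2: m = 1.435000, f(m) = -1.352015 < 0 → root in [1.435000, 1.800000]
step 3: m = 1.617500, f(m) = 3.634882 > 0 → root in [1.435000, 1.617500]

[1.43500, 1.61750]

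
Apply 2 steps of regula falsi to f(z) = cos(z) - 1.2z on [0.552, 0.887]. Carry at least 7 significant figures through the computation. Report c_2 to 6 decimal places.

f(0.552000) = 0.189077, f(0.887000) = -0.432660
step 1: c = 0.653877, f(c) = 0.009078 > 0 → new bracket [0.653877, 0.887000]
step 2: c = 0.658668, f(c) = 0.000406 > 0 → new bracket [0.658668, 0.887000]

0.658668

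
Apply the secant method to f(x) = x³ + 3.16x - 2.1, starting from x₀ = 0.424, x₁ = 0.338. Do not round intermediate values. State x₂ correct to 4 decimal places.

0.6141

f(x_0) = -0.683935, f(x_1) = -0.993306
x_2 = 0.338000 - (-0.993306)·(0.338000 - 0.424000)/(-0.993306 - (-0.683935)) = 0.614123; f(x_2) = 0.072243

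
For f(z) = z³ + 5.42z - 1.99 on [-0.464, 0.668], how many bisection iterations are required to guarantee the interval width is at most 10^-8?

Initial width b − a = 0.668 − -0.464 = 1.132000.
After n steps the width is (b−a)/2^n; need (b−a)/2^n ≤ 10^-8.
So n ≥ log₂(1.132000/10^-8) = log₂(113200000.0000) ≈ 26.7543.
Hence n = 27.

27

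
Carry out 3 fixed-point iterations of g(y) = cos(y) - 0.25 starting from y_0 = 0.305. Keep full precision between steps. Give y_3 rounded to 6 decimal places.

y_1 = g(0.305000) = 0.703847
y_2 = g(0.703847) = 0.512358
y_3 = g(0.512358) = 0.621591

0.621591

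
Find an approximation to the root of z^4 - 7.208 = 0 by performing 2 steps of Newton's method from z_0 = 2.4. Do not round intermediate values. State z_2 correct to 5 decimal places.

Newton update: z ← z − f(z)/f'(z).
f'(z) = 4z^3
z_0 = 2.400000: f = 25.969600, f' = 55.296000 → z_1 = 2.400000 - (25.969600)/(55.296000) = 1.930353
z_1 = 1.930353: f = 6.677034, f' = 28.772010 → z_2 = 1.930353 - (6.677034)/(28.772010) = 1.698286

1.69829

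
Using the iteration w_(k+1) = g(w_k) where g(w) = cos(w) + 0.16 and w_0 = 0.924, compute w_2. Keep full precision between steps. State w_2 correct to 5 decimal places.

0.88302

w_1 = g(0.924000) = 0.762633
w_2 = g(0.762633) = 0.883020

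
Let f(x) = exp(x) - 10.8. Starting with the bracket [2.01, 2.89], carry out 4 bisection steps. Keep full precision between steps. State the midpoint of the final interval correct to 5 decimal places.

f(2.010000) = -3.336683, f(2.890000) = 7.193310 (opposite signs)
step 1: m = 2.450000, f(m) = 0.788347 > 0 → root in [2.010000, 2.450000]
step 2: m = 2.230000, f(m) = -1.500134 < 0 → root in [2.230000, 2.450000]
step 3: m = 2.340000, f(m) = -0.418763 < 0 → root in [2.340000, 2.450000]
step 4: m = 2.395000, f(m) = 0.168198 > 0 → root in [2.340000, 2.395000]
Midpoint of [2.340000, 2.395000] = 2.367500

2.36750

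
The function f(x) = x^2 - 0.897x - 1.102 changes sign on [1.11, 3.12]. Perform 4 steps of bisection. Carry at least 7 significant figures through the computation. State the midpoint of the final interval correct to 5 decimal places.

f(1.110000) = -0.865570, f(3.120000) = 5.833760 (opposite signs)
step 1: m = 2.115000, f(m) = 1.474070 > 0 → root in [1.110000, 2.115000]
step 2: m = 1.612500, f(m) = 0.051744 > 0 → root in [1.110000, 1.612500]
step 3: m = 1.361250, f(m) = -0.470040 < 0 → root in [1.361250, 1.612500]
step 4: m = 1.486875, f(m) = -0.224930 < 0 → root in [1.486875, 1.612500]
Midpoint of [1.486875, 1.612500] = 1.549688

1.54969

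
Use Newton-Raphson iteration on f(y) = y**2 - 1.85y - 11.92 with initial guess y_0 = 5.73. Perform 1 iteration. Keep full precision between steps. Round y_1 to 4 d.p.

4.6569

f'(y) = 2y - 1.85
y_0 = 5.730000: f = 10.312400, f' = 9.610000 → y_1 = 5.730000 - (10.312400)/(9.610000) = 4.656909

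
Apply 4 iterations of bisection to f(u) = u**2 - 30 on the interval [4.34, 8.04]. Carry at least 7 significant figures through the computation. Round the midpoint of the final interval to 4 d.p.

f(4.340000) = -11.164400, f(8.040000) = 34.641600 (opposite signs)
step 1: m = 6.190000, f(m) = 8.316100 > 0 → root in [4.340000, 6.190000]
step 2: m = 5.265000, f(m) = -2.279775 < 0 → root in [5.265000, 6.190000]
step 3: m = 5.727500, f(m) = 2.804256 > 0 → root in [5.265000, 5.727500]
step 4: m = 5.496250, f(m) = 0.208764 > 0 → root in [5.265000, 5.496250]
Midpoint of [5.265000, 5.496250] = 5.380625

5.3806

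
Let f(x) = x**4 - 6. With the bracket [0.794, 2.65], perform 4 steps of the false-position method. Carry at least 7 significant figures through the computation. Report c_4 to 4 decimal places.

f(0.794000) = -5.602550, f(2.650000) = 43.315506
step 1: c = 1.006566, f(c) = -4.973475 < 0 → new bracket [1.006566, 2.650000]
step 2: c = 1.175830, f(c) = -4.088482 < 0 → new bracket [1.175830, 2.650000]
step 3: c = 1.302974, f(c) = -3.117676 < 0 → new bracket [1.302974, 2.650000]
step 4: c = 1.393418, f(c) = -2.230141 < 0 → new bracket [1.393418, 2.650000]

1.3934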